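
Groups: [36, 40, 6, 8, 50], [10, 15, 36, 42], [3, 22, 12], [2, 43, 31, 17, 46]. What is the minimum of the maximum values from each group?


Find max of each group:
  Group 1: [36, 40, 6, 8, 50] -> max = 50
  Group 2: [10, 15, 36, 42] -> max = 42
  Group 3: [3, 22, 12] -> max = 22
  Group 4: [2, 43, 31, 17, 46] -> max = 46
Maxes: [50, 42, 22, 46]
Minimum of maxes = 22
Final answer: 22


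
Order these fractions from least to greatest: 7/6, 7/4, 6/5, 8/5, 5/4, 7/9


Convert to decimal for comparison:
  7/6 = 1.1667
  7/4 = 1.75
  6/5 = 1.2
  8/5 = 1.6
  5/4 = 1.25
  7/9 = 0.7778
Decimals in increasing order: 0.7778 < 1.1667 < 1.2 < 1.25 < 1.6 < 1.75
Writing each back as its fraction gives the sorted order.
Final answer: 7/9, 7/6, 6/5, 5/4, 8/5, 7/4


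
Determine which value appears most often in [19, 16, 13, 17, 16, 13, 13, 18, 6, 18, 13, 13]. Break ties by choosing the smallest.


Count the frequency of each value:
  6 appears 1 time(s)
  13 appears 5 time(s)
  16 appears 2 time(s)
  17 appears 1 time(s)
  18 appears 2 time(s)
  19 appears 1 time(s)
Maximum frequency is 5.
Only 13 reaches that frequency, so it is the mode.
Final answer: 13


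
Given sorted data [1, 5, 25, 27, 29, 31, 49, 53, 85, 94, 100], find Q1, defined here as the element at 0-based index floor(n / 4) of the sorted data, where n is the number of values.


The list has n = 11 elements.
Q1 index = floor(11 / 4) = floor(2.75) = 2
Counting from index 0 in the sorted data, the element at index 2 is 25.
Final answer: 25


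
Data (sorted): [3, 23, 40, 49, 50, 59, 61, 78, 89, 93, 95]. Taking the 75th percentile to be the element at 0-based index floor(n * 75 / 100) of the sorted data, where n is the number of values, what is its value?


The dataset has n = 11 elements.
Index = floor(11 * 75 / 100) = floor(825 / 100) = floor(8.25) = 8
Counting from index 0 in the sorted data, the element at index 8 is 89.
Final answer: 89


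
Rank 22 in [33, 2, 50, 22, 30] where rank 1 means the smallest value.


Sort ascending: [2, 22, 30, 33, 50]
Find 22 in the sorted list.
22 is at position 2 (1-indexed).
Final answer: 2


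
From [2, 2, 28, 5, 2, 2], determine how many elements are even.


Check each element:
  2 is even
  2 is even
  28 is even
  5 is odd
  2 is even
  2 is even
Evens: [2, 2, 28, 2, 2]
Count of evens = 5
Final answer: 5


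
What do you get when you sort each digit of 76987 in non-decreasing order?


The number 76987 has digits: 7, 6, 9, 8, 7
Sorted: 6, 7, 7, 8, 9
Joining the sorted digits gives the result.
Final answer: 67789


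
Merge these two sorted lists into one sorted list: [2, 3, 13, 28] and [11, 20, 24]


List A: [2, 3, 13, 28]
List B: [11, 20, 24]
Repeatedly compare the front elements and take the smaller:
  2 vs 11 -> take 2
  3 vs 11 -> take 3
  13 vs 11 -> take 11
  13 vs 20 -> take 13
  28 vs 20 -> take 20
  28 vs 24 -> take 24
  B is exhausted; append the rest of A: [28]
Final answer: [2, 3, 11, 13, 20, 24, 28]


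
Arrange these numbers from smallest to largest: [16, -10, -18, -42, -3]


Original list: [16, -10, -18, -42, -3]
Repeatedly take the smallest remaining element:
  Remaining [16, -10, -18, -42, -3] -> smallest is -42
  Remaining [16, -10, -18, -3] -> smallest is -18
  Remaining [16, -10, -3] -> smallest is -10
  Remaining [16, -3] -> smallest is -3
  Remaining [16] -> smallest is 16
Collecting the picks in order gives the sorted list.
Final answer: [-42, -18, -10, -3, 16]


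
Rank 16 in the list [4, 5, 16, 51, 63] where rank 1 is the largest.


Sort descending: [63, 51, 16, 5, 4]
Find 16 in the sorted list.
16 is at position 3.
Final answer: 3


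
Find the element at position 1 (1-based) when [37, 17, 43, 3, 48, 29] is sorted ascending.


Sort ascending: [3, 17, 29, 37, 43, 48]
The 1st element (1-indexed) is at index 0.
Value = 3
Final answer: 3


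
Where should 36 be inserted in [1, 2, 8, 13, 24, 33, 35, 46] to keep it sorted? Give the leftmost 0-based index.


List is sorted: [1, 2, 8, 13, 24, 33, 35, 46]
We need the leftmost position where 36 can be inserted, i.e. the first index whose element is >= 36 (or the end of the list if none is).
Binary search with low=0, high=8 (0-based indices):
  low=0, high=8, mid=4: a[4]=24 < 36, so low = 5
  low=5, high=8, mid=6: a[6]=35 < 36, so low = 7
  low=7, high=8, mid=7: a[7]=46 >= 36, so high = 7
Now low = high = 7, so the insertion index is 7.
Final answer: 7


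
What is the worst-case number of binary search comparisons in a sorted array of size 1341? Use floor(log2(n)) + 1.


Binary search halves the search space each step.
Maximum comparisons = floor(log2(1341)) + 1
log2(1341) = 10.3891
floor(log2(1341)) = 10, so 10 + 1 = 11
Final answer: 11


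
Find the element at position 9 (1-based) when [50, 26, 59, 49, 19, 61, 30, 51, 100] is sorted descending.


Sort descending: [100, 61, 59, 51, 50, 49, 30, 26, 19]
The 9th element (1-indexed) is at index 8.
Value = 19
Final answer: 19


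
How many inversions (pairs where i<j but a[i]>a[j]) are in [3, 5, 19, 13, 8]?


For each element, count the later elements that are smaller than it:
  3 (index 0): smaller elements after it = [] -> 0
  5 (index 1): smaller elements after it = [] -> 0
  19 (index 2): smaller elements after it = [13, 8] -> 2
  13 (index 3): smaller elements after it = [8] -> 1
Total inversions = 0 + 0 + 2 + 1 = 3
Final answer: 3


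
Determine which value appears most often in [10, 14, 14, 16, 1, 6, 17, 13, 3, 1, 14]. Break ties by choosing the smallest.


Count the frequency of each value:
  1 appears 2 time(s)
  3 appears 1 time(s)
  6 appears 1 time(s)
  10 appears 1 time(s)
  13 appears 1 time(s)
  14 appears 3 time(s)
  16 appears 1 time(s)
  17 appears 1 time(s)
Maximum frequency is 3.
Only 14 reaches that frequency, so it is the mode.
Final answer: 14


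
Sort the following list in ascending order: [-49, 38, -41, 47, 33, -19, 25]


Original list: [-49, 38, -41, 47, 33, -19, 25]
Repeatedly take the smallest remaining element:
  Remaining [-49, 38, -41, 47, 33, -19, 25] -> smallest is -49
  Remaining [38, -41, 47, 33, -19, 25] -> smallest is -41
  Remaining [38, 47, 33, -19, 25] -> smallest is -19
  Remaining [38, 47, 33, 25] -> smallest is 25
  Remaining [38, 47, 33] -> smallest is 33
  Remaining [38, 47] -> smallest is 38
  Remaining [47] -> smallest is 47
Collecting the picks in order gives the sorted list.
Final answer: [-49, -41, -19, 25, 33, 38, 47]


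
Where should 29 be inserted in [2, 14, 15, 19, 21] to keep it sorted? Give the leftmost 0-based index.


List is sorted: [2, 14, 15, 19, 21]
We need the leftmost position where 29 can be inserted, i.e. the first index whose element is >= 29 (or the end of the list if none is).
Binary search with low=0, high=5 (0-based indices):
  low=0, high=5, mid=2: a[2]=15 < 29, so low = 3
  low=3, high=5, mid=4: a[4]=21 < 29, so low = 5
Now low = high = 5, so the insertion index is 5.
Final answer: 5


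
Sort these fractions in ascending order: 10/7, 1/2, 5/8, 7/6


Convert to decimal for comparison:
  10/7 = 1.4286
  1/2 = 0.5
  5/8 = 0.625
  7/6 = 1.1667
Decimals in increasing order: 0.5 < 0.625 < 1.1667 < 1.4286
Writing each back as its fraction gives the sorted order.
Final answer: 1/2, 5/8, 7/6, 10/7


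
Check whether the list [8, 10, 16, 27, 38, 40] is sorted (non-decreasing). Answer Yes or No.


Check consecutive pairs:
  8 <= 10? True
  10 <= 16? True
  16 <= 27? True
  27 <= 38? True
  38 <= 40? True
Every consecutive pair is in order, so the list is non-decreasing.
Final answer: Yes


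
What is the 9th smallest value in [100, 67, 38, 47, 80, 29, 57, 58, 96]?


Sort ascending: [29, 38, 47, 57, 58, 67, 80, 96, 100]
The 9th element (1-indexed) is at index 8.
Value = 100
Final answer: 100


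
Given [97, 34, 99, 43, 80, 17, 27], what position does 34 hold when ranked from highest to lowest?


Sort descending: [99, 97, 80, 43, 34, 27, 17]
Find 34 in the sorted list.
34 is at position 5.
Final answer: 5


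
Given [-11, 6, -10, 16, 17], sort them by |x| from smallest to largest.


Compute absolute values:
  |-11| = 11
  |6| = 6
  |-10| = 10
  |16| = 16
  |17| = 17
Absolute values in increasing order: 6 < 10 < 11 < 16 < 17
Listing the original numbers in that order gives the answer.
Final answer: [6, -10, -11, 16, 17]


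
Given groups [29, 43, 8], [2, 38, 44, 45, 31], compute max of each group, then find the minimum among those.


Find max of each group:
  Group 1: [29, 43, 8] -> max = 43
  Group 2: [2, 38, 44, 45, 31] -> max = 45
Maxes: [43, 45]
Minimum of maxes = 43
Final answer: 43


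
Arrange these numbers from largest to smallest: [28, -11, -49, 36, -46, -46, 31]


Original list: [28, -11, -49, 36, -46, -46, 31]
Repeatedly take the largest remaining element:
  Remaining [28, -11, -49, 36, -46, -46, 31] -> largest is 36
  Remaining [28, -11, -49, -46, -46, 31] -> largest is 31
  Remaining [28, -11, -49, -46, -46] -> largest is 28
  Remaining [-11, -49, -46, -46] -> largest is -11
  Remaining [-49, -46, -46] -> largest is -46
  Remaining [-49, -46] -> largest is -46
  Remaining [-49] -> largest is -49
Collecting the picks in order gives the descending list.
Final answer: [36, 31, 28, -11, -46, -46, -49]


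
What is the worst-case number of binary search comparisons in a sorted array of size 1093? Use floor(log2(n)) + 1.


Binary search halves the search space each step.
Maximum comparisons = floor(log2(1093)) + 1
log2(1093) = 10.0941
floor(log2(1093)) = 10, so 10 + 1 = 11
Final answer: 11


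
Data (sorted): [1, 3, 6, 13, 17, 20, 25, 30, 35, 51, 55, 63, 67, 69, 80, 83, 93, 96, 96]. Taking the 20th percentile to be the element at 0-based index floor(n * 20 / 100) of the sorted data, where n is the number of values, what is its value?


The dataset has n = 19 elements.
Index = floor(19 * 20 / 100) = floor(380 / 100) = floor(3.8) = 3
Counting from index 0 in the sorted data, the element at index 3 is 13.
Final answer: 13


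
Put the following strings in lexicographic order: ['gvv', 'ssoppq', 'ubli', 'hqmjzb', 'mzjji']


Compare strings character by character (the first differing letter decides):
  'gvv' < 'hqmjzb' since 'g' < 'h' at position 1
  'hqmjzb' < 'mzjji' since 'h' < 'm' at position 1
  'mzjji' < 'ssoppq' since 'm' < 's' at position 1
  'ssoppq' < 'ubli' since 's' < 'u' at position 1
Chaining these comparisons gives the alphabetical order.
Final answer: ['gvv', 'hqmjzb', 'mzjji', 'ssoppq', 'ubli']


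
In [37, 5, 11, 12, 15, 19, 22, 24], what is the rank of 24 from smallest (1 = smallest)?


Sort ascending: [5, 11, 12, 15, 19, 22, 24, 37]
Find 24 in the sorted list.
24 is at position 7 (1-indexed).
Final answer: 7


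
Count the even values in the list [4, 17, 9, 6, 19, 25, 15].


Check each element:
  4 is even
  17 is odd
  9 is odd
  6 is even
  19 is odd
  25 is odd
  15 is odd
Evens: [4, 6]
Count of evens = 2
Final answer: 2


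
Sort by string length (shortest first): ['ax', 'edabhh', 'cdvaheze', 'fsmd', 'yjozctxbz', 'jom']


Compute lengths:
  'ax' has length 2
  'edabhh' has length 6
  'cdvaheze' has length 8
  'fsmd' has length 4
  'yjozctxbz' has length 9
  'jom' has length 3
Lengths in increasing order: 2 < 3 < 4 < 6 < 8 < 9
Listing the words in that order gives the answer.
Final answer: ['ax', 'jom', 'fsmd', 'edabhh', 'cdvaheze', 'yjozctxbz']


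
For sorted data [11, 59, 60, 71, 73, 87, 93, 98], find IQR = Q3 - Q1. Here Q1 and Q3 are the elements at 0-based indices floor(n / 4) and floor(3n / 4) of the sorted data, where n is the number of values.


The data has n = 8 elements.
Q1 index = floor(8 / 4) = floor(2) = 2; Q3 index = floor(3 * 8 / 4) = floor(6) = 6
Q1 = element at index 2 = 60
Q3 = element at index 6 = 93
IQR = 93 - 60 = 33
Final answer: 33


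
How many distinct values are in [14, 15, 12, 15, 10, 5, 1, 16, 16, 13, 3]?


List all unique values:
Distinct values: [1, 3, 5, 10, 12, 13, 14, 15, 16]
Count = 9
Final answer: 9


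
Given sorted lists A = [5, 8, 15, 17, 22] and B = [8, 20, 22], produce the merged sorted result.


List A: [5, 8, 15, 17, 22]
List B: [8, 20, 22]
Repeatedly compare the front elements and take the smaller:
  5 vs 8 -> take 5
  8 vs 8 -> take 8
  15 vs 8 -> take 8
  15 vs 20 -> take 15
  17 vs 20 -> take 17
  22 vs 20 -> take 20
  22 vs 22 -> take 22
  A is exhausted; append the rest of B: [22]
Final answer: [5, 8, 8, 15, 17, 20, 22, 22]


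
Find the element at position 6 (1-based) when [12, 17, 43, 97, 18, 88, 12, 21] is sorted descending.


Sort descending: [97, 88, 43, 21, 18, 17, 12, 12]
The 6th element (1-indexed) is at index 5.
Value = 17
Final answer: 17


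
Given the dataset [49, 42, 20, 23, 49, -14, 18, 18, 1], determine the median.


First, sort the list: [-14, 1, 18, 18, 20, 23, 42, 49, 49]
The list has 9 elements (odd count).
The middle index is 4 (0-based), and the element there is 20.
Final answer: 20


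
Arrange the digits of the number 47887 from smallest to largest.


The number 47887 has digits: 4, 7, 8, 8, 7
Sorted: 4, 7, 7, 8, 8
Joining the sorted digits gives the result.
Final answer: 47788


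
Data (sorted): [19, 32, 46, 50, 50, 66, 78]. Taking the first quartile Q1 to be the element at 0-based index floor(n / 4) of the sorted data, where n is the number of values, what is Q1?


The list has n = 7 elements.
Q1 index = floor(7 / 4) = floor(1.75) = 1
Counting from index 0 in the sorted data, the element at index 1 is 32.
Final answer: 32


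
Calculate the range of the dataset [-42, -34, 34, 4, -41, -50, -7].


Maximum value: 34
Minimum value: -50
Range = 34 - (-50) = 84
Final answer: 84


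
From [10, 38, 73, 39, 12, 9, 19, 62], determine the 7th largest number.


Sort descending: [73, 62, 39, 38, 19, 12, 10, 9]
The 7th element (1-indexed) is at index 6.
Value = 10
Final answer: 10


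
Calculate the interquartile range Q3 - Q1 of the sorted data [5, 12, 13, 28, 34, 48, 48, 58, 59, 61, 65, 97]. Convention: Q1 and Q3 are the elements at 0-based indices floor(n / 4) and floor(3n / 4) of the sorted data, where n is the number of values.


The data has n = 12 elements.
Q1 index = floor(12 / 4) = floor(3) = 3; Q3 index = floor(3 * 12 / 4) = floor(9) = 9
Q1 = element at index 3 = 28
Q3 = element at index 9 = 61
IQR = 61 - 28 = 33
Final answer: 33


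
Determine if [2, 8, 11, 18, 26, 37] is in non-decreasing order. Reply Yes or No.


Check consecutive pairs:
  2 <= 8? True
  8 <= 11? True
  11 <= 18? True
  18 <= 26? True
  26 <= 37? True
Every consecutive pair is in order, so the list is non-decreasing.
Final answer: Yes


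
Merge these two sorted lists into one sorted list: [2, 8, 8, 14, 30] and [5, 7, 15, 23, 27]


List A: [2, 8, 8, 14, 30]
List B: [5, 7, 15, 23, 27]
Repeatedly compare the front elements and take the smaller:
  2 vs 5 -> take 2
  8 vs 5 -> take 5
  8 vs 7 -> take 7
  8 vs 15 -> take 8
  8 vs 15 -> take 8
  14 vs 15 -> take 14
  30 vs 15 -> take 15
  30 vs 23 -> take 23
  30 vs 27 -> take 27
  B is exhausted; append the rest of A: [30]
Final answer: [2, 5, 7, 8, 8, 14, 15, 23, 27, 30]


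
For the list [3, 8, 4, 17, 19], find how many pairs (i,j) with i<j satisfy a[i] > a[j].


For each element, count the later elements that are smaller than it:
  3 (index 0): smaller elements after it = [] -> 0
  8 (index 1): smaller elements after it = [4] -> 1
  4 (index 2): smaller elements after it = [] -> 0
  17 (index 3): smaller elements after it = [] -> 0
Total inversions = 0 + 1 + 0 + 0 = 1
Final answer: 1


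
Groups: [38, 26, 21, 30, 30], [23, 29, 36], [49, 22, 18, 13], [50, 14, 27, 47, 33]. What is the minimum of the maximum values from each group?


Find max of each group:
  Group 1: [38, 26, 21, 30, 30] -> max = 38
  Group 2: [23, 29, 36] -> max = 36
  Group 3: [49, 22, 18, 13] -> max = 49
  Group 4: [50, 14, 27, 47, 33] -> max = 50
Maxes: [38, 36, 49, 50]
Minimum of maxes = 36
Final answer: 36


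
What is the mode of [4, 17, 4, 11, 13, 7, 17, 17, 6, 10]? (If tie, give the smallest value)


Count the frequency of each value:
  4 appears 2 time(s)
  6 appears 1 time(s)
  7 appears 1 time(s)
  10 appears 1 time(s)
  11 appears 1 time(s)
  13 appears 1 time(s)
  17 appears 3 time(s)
Maximum frequency is 3.
Only 17 reaches that frequency, so it is the mode.
Final answer: 17


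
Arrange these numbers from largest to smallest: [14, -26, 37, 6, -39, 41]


Original list: [14, -26, 37, 6, -39, 41]
Repeatedly take the largest remaining element:
  Remaining [14, -26, 37, 6, -39, 41] -> largest is 41
  Remaining [14, -26, 37, 6, -39] -> largest is 37
  Remaining [14, -26, 6, -39] -> largest is 14
  Remaining [-26, 6, -39] -> largest is 6
  Remaining [-26, -39] -> largest is -26
  Remaining [-39] -> largest is -39
Collecting the picks in order gives the descending list.
Final answer: [41, 37, 14, 6, -26, -39]


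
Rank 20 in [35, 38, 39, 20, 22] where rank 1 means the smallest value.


Sort ascending: [20, 22, 35, 38, 39]
Find 20 in the sorted list.
20 is at position 1 (1-indexed).
Final answer: 1


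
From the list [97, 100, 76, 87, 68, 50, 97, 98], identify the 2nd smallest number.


Sort ascending: [50, 68, 76, 87, 97, 97, 98, 100]
The 2nd element (1-indexed) is at index 1.
Value = 68
Final answer: 68


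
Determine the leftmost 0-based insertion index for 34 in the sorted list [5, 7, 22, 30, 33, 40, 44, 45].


List is sorted: [5, 7, 22, 30, 33, 40, 44, 45]
We need the leftmost position where 34 can be inserted, i.e. the first index whose element is >= 34 (or the end of the list if none is).
Binary search with low=0, high=8 (0-based indices):
  low=0, high=8, mid=4: a[4]=33 < 34, so low = 5
  low=5, high=8, mid=6: a[6]=44 >= 34, so high = 6
  low=5, high=6, mid=5: a[5]=40 >= 34, so high = 5
Now low = high = 5, so the insertion index is 5.
Final answer: 5


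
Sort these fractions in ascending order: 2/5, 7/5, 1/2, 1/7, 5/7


Convert to decimal for comparison:
  2/5 = 0.4
  7/5 = 1.4
  1/2 = 0.5
  1/7 = 0.1429
  5/7 = 0.7143
Decimals in increasing order: 0.1429 < 0.4 < 0.5 < 0.7143 < 1.4
Writing each back as its fraction gives the sorted order.
Final answer: 1/7, 2/5, 1/2, 5/7, 7/5


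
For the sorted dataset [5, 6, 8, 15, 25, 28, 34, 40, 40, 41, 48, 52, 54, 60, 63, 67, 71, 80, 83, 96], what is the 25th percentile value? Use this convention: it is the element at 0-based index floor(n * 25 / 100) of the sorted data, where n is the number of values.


The dataset has n = 20 elements.
Index = floor(20 * 25 / 100) = floor(500 / 100) = floor(5) = 5
Counting from index 0 in the sorted data, the element at index 5 is 28.
Final answer: 28


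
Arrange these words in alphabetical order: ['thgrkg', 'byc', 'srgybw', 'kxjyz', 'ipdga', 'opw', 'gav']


Compare strings character by character (the first differing letter decides):
  'byc' < 'gav' since 'b' < 'g' at position 1
  'gav' < 'ipdga' since 'g' < 'i' at position 1
  'ipdga' < 'kxjyz' since 'i' < 'k' at position 1
  'kxjyz' < 'opw' since 'k' < 'o' at position 1
  'opw' < 'srgybw' since 'o' < 's' at position 1
  'srgybw' < 'thgrkg' since 's' < 't' at position 1
Chaining these comparisons gives the alphabetical order.
Final answer: ['byc', 'gav', 'ipdga', 'kxjyz', 'opw', 'srgybw', 'thgrkg']


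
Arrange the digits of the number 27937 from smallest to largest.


The number 27937 has digits: 2, 7, 9, 3, 7
Sorted: 2, 3, 7, 7, 9
Joining the sorted digits gives the result.
Final answer: 23779


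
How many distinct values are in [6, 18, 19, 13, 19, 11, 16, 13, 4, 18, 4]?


List all unique values:
Distinct values: [4, 6, 11, 13, 16, 18, 19]
Count = 7
Final answer: 7


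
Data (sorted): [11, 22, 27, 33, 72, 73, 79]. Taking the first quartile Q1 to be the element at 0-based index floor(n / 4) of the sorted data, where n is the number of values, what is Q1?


The list has n = 7 elements.
Q1 index = floor(7 / 4) = floor(1.75) = 1
Counting from index 0 in the sorted data, the element at index 1 is 22.
Final answer: 22


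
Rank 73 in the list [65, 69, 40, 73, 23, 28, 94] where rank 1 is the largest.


Sort descending: [94, 73, 69, 65, 40, 28, 23]
Find 73 in the sorted list.
73 is at position 2.
Final answer: 2


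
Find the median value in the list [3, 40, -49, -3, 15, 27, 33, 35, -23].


First, sort the list: [-49, -23, -3, 3, 15, 27, 33, 35, 40]
The list has 9 elements (odd count).
The middle index is 4 (0-based), and the element there is 15.
Final answer: 15


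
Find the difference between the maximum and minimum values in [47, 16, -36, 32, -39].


Maximum value: 47
Minimum value: -39
Range = 47 - (-39) = 86
Final answer: 86


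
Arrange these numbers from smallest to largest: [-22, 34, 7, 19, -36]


Original list: [-22, 34, 7, 19, -36]
Repeatedly take the smallest remaining element:
  Remaining [-22, 34, 7, 19, -36] -> smallest is -36
  Remaining [-22, 34, 7, 19] -> smallest is -22
  Remaining [34, 7, 19] -> smallest is 7
  Remaining [34, 19] -> smallest is 19
  Remaining [34] -> smallest is 34
Collecting the picks in order gives the sorted list.
Final answer: [-36, -22, 7, 19, 34]


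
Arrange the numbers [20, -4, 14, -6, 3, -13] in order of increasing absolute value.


Compute absolute values:
  |20| = 20
  |-4| = 4
  |14| = 14
  |-6| = 6
  |3| = 3
  |-13| = 13
Absolute values in increasing order: 3 < 4 < 6 < 13 < 14 < 20
Listing the original numbers in that order gives the answer.
Final answer: [3, -4, -6, -13, 14, 20]


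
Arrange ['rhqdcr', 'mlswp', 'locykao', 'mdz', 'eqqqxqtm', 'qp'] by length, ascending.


Compute lengths:
  'rhqdcr' has length 6
  'mlswp' has length 5
  'locykao' has length 7
  'mdz' has length 3
  'eqqqxqtm' has length 8
  'qp' has length 2
Lengths in increasing order: 2 < 3 < 5 < 6 < 7 < 8
Listing the words in that order gives the answer.
Final answer: ['qp', 'mdz', 'mlswp', 'rhqdcr', 'locykao', 'eqqqxqtm']


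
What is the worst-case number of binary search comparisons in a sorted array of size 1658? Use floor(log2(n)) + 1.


Binary search halves the search space each step.
Maximum comparisons = floor(log2(1658)) + 1
log2(1658) = 10.6952
floor(log2(1658)) = 10, so 10 + 1 = 11
Final answer: 11


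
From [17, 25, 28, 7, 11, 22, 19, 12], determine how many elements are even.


Check each element:
  17 is odd
  25 is odd
  28 is even
  7 is odd
  11 is odd
  22 is even
  19 is odd
  12 is even
Evens: [28, 22, 12]
Count of evens = 3
Final answer: 3


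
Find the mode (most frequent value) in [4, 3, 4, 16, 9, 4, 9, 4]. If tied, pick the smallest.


Count the frequency of each value:
  3 appears 1 time(s)
  4 appears 4 time(s)
  9 appears 2 time(s)
  16 appears 1 time(s)
Maximum frequency is 4.
Only 4 reaches that frequency, so it is the mode.
Final answer: 4


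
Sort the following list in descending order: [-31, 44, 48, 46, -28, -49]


Original list: [-31, 44, 48, 46, -28, -49]
Repeatedly take the largest remaining element:
  Remaining [-31, 44, 48, 46, -28, -49] -> largest is 48
  Remaining [-31, 44, 46, -28, -49] -> largest is 46
  Remaining [-31, 44, -28, -49] -> largest is 44
  Remaining [-31, -28, -49] -> largest is -28
  Remaining [-31, -49] -> largest is -31
  Remaining [-49] -> largest is -49
Collecting the picks in order gives the descending list.
Final answer: [48, 46, 44, -28, -31, -49]


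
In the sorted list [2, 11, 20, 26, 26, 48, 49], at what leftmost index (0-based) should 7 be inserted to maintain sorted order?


List is sorted: [2, 11, 20, 26, 26, 48, 49]
We need the leftmost position where 7 can be inserted, i.e. the first index whose element is >= 7 (or the end of the list if none is).
Binary search with low=0, high=7 (0-based indices):
  low=0, high=7, mid=3: a[3]=26 >= 7, so high = 3
  low=0, high=3, mid=1: a[1]=11 >= 7, so high = 1
  low=0, high=1, mid=0: a[0]=2 < 7, so low = 1
Now low = high = 1, so the insertion index is 1.
Final answer: 1


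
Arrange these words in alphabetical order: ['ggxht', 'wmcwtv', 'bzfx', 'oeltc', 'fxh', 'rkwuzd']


Compare strings character by character (the first differing letter decides):
  'bzfx' < 'fxh' since 'b' < 'f' at position 1
  'fxh' < 'ggxht' since 'f' < 'g' at position 1
  'ggxht' < 'oeltc' since 'g' < 'o' at position 1
  'oeltc' < 'rkwuzd' since 'o' < 'r' at position 1
  'rkwuzd' < 'wmcwtv' since 'r' < 'w' at position 1
Chaining these comparisons gives the alphabetical order.
Final answer: ['bzfx', 'fxh', 'ggxht', 'oeltc', 'rkwuzd', 'wmcwtv']


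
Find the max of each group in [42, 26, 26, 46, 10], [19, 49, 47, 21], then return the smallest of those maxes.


Find max of each group:
  Group 1: [42, 26, 26, 46, 10] -> max = 46
  Group 2: [19, 49, 47, 21] -> max = 49
Maxes: [46, 49]
Minimum of maxes = 46
Final answer: 46


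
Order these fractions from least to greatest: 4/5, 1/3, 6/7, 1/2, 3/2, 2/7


Convert to decimal for comparison:
  4/5 = 0.8
  1/3 = 0.3333
  6/7 = 0.8571
  1/2 = 0.5
  3/2 = 1.5
  2/7 = 0.2857
Decimals in increasing order: 0.2857 < 0.3333 < 0.5 < 0.8 < 0.8571 < 1.5
Writing each back as its fraction gives the sorted order.
Final answer: 2/7, 1/3, 1/2, 4/5, 6/7, 3/2


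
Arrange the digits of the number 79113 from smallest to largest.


The number 79113 has digits: 7, 9, 1, 1, 3
Sorted: 1, 1, 3, 7, 9
Joining the sorted digits gives the result.
Final answer: 11379


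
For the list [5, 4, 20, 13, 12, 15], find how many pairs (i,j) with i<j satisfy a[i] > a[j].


For each element, count the later elements that are smaller than it:
  5 (index 0): smaller elements after it = [4] -> 1
  4 (index 1): smaller elements after it = [] -> 0
  20 (index 2): smaller elements after it = [13, 12, 15] -> 3
  13 (index 3): smaller elements after it = [12] -> 1
  12 (index 4): smaller elements after it = [] -> 0
Total inversions = 1 + 0 + 3 + 1 + 0 = 5
Final answer: 5


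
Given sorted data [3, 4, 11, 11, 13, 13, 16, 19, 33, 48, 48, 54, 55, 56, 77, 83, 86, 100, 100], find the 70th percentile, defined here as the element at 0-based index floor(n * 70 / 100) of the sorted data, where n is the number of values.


The dataset has n = 19 elements.
Index = floor(19 * 70 / 100) = floor(1330 / 100) = floor(13.3) = 13
Counting from index 0 in the sorted data, the element at index 13 is 56.
Final answer: 56


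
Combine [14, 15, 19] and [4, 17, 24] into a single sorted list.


List A: [14, 15, 19]
List B: [4, 17, 24]
Repeatedly compare the front elements and take the smaller:
  14 vs 4 -> take 4
  14 vs 17 -> take 14
  15 vs 17 -> take 15
  19 vs 17 -> take 17
  19 vs 24 -> take 19
  A is exhausted; append the rest of B: [24]
Final answer: [4, 14, 15, 17, 19, 24]


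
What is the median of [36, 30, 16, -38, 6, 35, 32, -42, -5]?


First, sort the list: [-42, -38, -5, 6, 16, 30, 32, 35, 36]
The list has 9 elements (odd count).
The middle index is 4 (0-based), and the element there is 16.
Final answer: 16


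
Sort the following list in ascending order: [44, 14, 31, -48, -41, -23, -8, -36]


Original list: [44, 14, 31, -48, -41, -23, -8, -36]
Repeatedly take the smallest remaining element:
  Remaining [44, 14, 31, -48, -41, -23, -8, -36] -> smallest is -48
  Remaining [44, 14, 31, -41, -23, -8, -36] -> smallest is -41
  Remaining [44, 14, 31, -23, -8, -36] -> smallest is -36
  Remaining [44, 14, 31, -23, -8] -> smallest is -23
  Remaining [44, 14, 31, -8] -> smallest is -8
  Remaining [44, 14, 31] -> smallest is 14
  Remaining [44, 31] -> smallest is 31
  Remaining [44] -> smallest is 44
Collecting the picks in order gives the sorted list.
Final answer: [-48, -41, -36, -23, -8, 14, 31, 44]


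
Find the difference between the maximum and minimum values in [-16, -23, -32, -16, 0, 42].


Maximum value: 42
Minimum value: -32
Range = 42 - (-32) = 74
Final answer: 74


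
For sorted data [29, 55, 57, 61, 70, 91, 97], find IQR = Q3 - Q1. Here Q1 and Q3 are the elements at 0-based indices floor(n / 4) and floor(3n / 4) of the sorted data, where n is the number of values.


The data has n = 7 elements.
Q1 index = floor(7 / 4) = floor(1.75) = 1; Q3 index = floor(3 * 7 / 4) = floor(5.25) = 5
Q1 = element at index 1 = 55
Q3 = element at index 5 = 91
IQR = 91 - 55 = 36
Final answer: 36


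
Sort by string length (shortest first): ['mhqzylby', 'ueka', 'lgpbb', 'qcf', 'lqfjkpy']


Compute lengths:
  'mhqzylby' has length 8
  'ueka' has length 4
  'lgpbb' has length 5
  'qcf' has length 3
  'lqfjkpy' has length 7
Lengths in increasing order: 3 < 4 < 5 < 7 < 8
Listing the words in that order gives the answer.
Final answer: ['qcf', 'ueka', 'lgpbb', 'lqfjkpy', 'mhqzylby']


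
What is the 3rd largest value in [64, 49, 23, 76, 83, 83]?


Sort descending: [83, 83, 76, 64, 49, 23]
The 3rd element (1-indexed) is at index 2.
Value = 76
Final answer: 76


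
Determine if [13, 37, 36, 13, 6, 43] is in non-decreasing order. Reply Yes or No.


Check consecutive pairs:
  13 <= 37? True
  37 <= 36? False
  36 <= 13? False
  13 <= 6? False
  6 <= 43? True
3 consecutive pair(s) are out of order, so the list is not sorted.
Final answer: No


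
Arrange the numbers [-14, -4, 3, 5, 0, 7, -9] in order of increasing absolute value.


Compute absolute values:
  |-14| = 14
  |-4| = 4
  |3| = 3
  |5| = 5
  |0| = 0
  |7| = 7
  |-9| = 9
Absolute values in increasing order: 0 < 3 < 4 < 5 < 7 < 9 < 14
Listing the original numbers in that order gives the answer.
Final answer: [0, 3, -4, 5, 7, -9, -14]


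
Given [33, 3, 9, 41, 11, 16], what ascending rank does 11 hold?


Sort ascending: [3, 9, 11, 16, 33, 41]
Find 11 in the sorted list.
11 is at position 3 (1-indexed).
Final answer: 3


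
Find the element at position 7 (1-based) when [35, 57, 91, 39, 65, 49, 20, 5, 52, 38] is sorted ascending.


Sort ascending: [5, 20, 35, 38, 39, 49, 52, 57, 65, 91]
The 7th element (1-indexed) is at index 6.
Value = 52
Final answer: 52


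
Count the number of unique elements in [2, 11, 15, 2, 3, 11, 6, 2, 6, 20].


List all unique values:
Distinct values: [2, 3, 6, 11, 15, 20]
Count = 6
Final answer: 6


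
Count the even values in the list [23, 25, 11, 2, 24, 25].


Check each element:
  23 is odd
  25 is odd
  11 is odd
  2 is even
  24 is even
  25 is odd
Evens: [2, 24]
Count of evens = 2
Final answer: 2


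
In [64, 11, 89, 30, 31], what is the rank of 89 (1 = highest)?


Sort descending: [89, 64, 31, 30, 11]
Find 89 in the sorted list.
89 is at position 1.
Final answer: 1


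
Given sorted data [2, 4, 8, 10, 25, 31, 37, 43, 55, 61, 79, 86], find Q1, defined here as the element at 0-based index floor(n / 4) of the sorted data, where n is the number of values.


The list has n = 12 elements.
Q1 index = floor(12 / 4) = floor(3) = 3
Counting from index 0 in the sorted data, the element at index 3 is 10.
Final answer: 10


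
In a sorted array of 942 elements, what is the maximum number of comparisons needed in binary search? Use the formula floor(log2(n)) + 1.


Binary search halves the search space each step.
Maximum comparisons = floor(log2(942)) + 1
log2(942) = 9.8796
floor(log2(942)) = 9, so 9 + 1 = 10
Final answer: 10


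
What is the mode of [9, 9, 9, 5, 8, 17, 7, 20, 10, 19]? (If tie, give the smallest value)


Count the frequency of each value:
  5 appears 1 time(s)
  7 appears 1 time(s)
  8 appears 1 time(s)
  9 appears 3 time(s)
  10 appears 1 time(s)
  17 appears 1 time(s)
  19 appears 1 time(s)
  20 appears 1 time(s)
Maximum frequency is 3.
Only 9 reaches that frequency, so it is the mode.
Final answer: 9


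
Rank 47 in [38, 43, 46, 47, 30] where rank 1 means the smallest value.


Sort ascending: [30, 38, 43, 46, 47]
Find 47 in the sorted list.
47 is at position 5 (1-indexed).
Final answer: 5


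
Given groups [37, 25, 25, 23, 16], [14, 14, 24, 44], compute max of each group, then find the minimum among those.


Find max of each group:
  Group 1: [37, 25, 25, 23, 16] -> max = 37
  Group 2: [14, 14, 24, 44] -> max = 44
Maxes: [37, 44]
Minimum of maxes = 37
Final answer: 37


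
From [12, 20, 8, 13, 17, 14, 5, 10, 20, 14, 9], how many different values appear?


List all unique values:
Distinct values: [5, 8, 9, 10, 12, 13, 14, 17, 20]
Count = 9
Final answer: 9


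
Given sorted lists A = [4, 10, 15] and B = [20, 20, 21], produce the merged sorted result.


List A: [4, 10, 15]
List B: [20, 20, 21]
Repeatedly compare the front elements and take the smaller:
  4 vs 20 -> take 4
  10 vs 20 -> take 10
  15 vs 20 -> take 15
  A is exhausted; append the rest of B: [20, 20, 21]
Final answer: [4, 10, 15, 20, 20, 21]


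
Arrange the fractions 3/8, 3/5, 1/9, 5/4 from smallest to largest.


Convert to decimal for comparison:
  3/8 = 0.375
  3/5 = 0.6
  1/9 = 0.1111
  5/4 = 1.25
Decimals in increasing order: 0.1111 < 0.375 < 0.6 < 1.25
Writing each back as its fraction gives the sorted order.
Final answer: 1/9, 3/8, 3/5, 5/4


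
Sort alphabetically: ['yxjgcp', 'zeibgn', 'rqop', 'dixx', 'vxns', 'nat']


Compare strings character by character (the first differing letter decides):
  'dixx' < 'nat' since 'd' < 'n' at position 1
  'nat' < 'rqop' since 'n' < 'r' at position 1
  'rqop' < 'vxns' since 'r' < 'v' at position 1
  'vxns' < 'yxjgcp' since 'v' < 'y' at position 1
  'yxjgcp' < 'zeibgn' since 'y' < 'z' at position 1
Chaining these comparisons gives the alphabetical order.
Final answer: ['dixx', 'nat', 'rqop', 'vxns', 'yxjgcp', 'zeibgn']


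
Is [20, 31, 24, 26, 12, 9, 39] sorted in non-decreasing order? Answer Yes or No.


Check consecutive pairs:
  20 <= 31? True
  31 <= 24? False
  24 <= 26? True
  26 <= 12? False
  12 <= 9? False
  9 <= 39? True
3 consecutive pair(s) are out of order, so the list is not sorted.
Final answer: No


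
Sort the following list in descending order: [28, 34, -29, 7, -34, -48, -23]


Original list: [28, 34, -29, 7, -34, -48, -23]
Repeatedly take the largest remaining element:
  Remaining [28, 34, -29, 7, -34, -48, -23] -> largest is 34
  Remaining [28, -29, 7, -34, -48, -23] -> largest is 28
  Remaining [-29, 7, -34, -48, -23] -> largest is 7
  Remaining [-29, -34, -48, -23] -> largest is -23
  Remaining [-29, -34, -48] -> largest is -29
  Remaining [-34, -48] -> largest is -34
  Remaining [-48] -> largest is -48
Collecting the picks in order gives the descending list.
Final answer: [34, 28, 7, -23, -29, -34, -48]


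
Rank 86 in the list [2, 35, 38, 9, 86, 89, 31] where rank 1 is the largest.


Sort descending: [89, 86, 38, 35, 31, 9, 2]
Find 86 in the sorted list.
86 is at position 2.
Final answer: 2


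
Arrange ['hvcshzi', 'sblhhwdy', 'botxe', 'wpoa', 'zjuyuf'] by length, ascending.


Compute lengths:
  'hvcshzi' has length 7
  'sblhhwdy' has length 8
  'botxe' has length 5
  'wpoa' has length 4
  'zjuyuf' has length 6
Lengths in increasing order: 4 < 5 < 6 < 7 < 8
Listing the words in that order gives the answer.
Final answer: ['wpoa', 'botxe', 'zjuyuf', 'hvcshzi', 'sblhhwdy']


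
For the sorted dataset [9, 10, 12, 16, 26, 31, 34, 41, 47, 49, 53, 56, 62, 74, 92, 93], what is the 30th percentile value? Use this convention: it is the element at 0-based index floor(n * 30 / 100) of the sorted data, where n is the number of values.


The dataset has n = 16 elements.
Index = floor(16 * 30 / 100) = floor(480 / 100) = floor(4.8) = 4
Counting from index 0 in the sorted data, the element at index 4 is 26.
Final answer: 26


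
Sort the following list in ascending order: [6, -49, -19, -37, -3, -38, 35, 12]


Original list: [6, -49, -19, -37, -3, -38, 35, 12]
Repeatedly take the smallest remaining element:
  Remaining [6, -49, -19, -37, -3, -38, 35, 12] -> smallest is -49
  Remaining [6, -19, -37, -3, -38, 35, 12] -> smallest is -38
  Remaining [6, -19, -37, -3, 35, 12] -> smallest is -37
  Remaining [6, -19, -3, 35, 12] -> smallest is -19
  Remaining [6, -3, 35, 12] -> smallest is -3
  Remaining [6, 35, 12] -> smallest is 6
  Remaining [35, 12] -> smallest is 12
  Remaining [35] -> smallest is 35
Collecting the picks in order gives the sorted list.
Final answer: [-49, -38, -37, -19, -3, 6, 12, 35]


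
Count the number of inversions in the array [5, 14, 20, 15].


For each element, count the later elements that are smaller than it:
  5 (index 0): smaller elements after it = [] -> 0
  14 (index 1): smaller elements after it = [] -> 0
  20 (index 2): smaller elements after it = [15] -> 1
Total inversions = 0 + 0 + 1 = 1
Final answer: 1


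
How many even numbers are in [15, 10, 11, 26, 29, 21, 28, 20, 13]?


Check each element:
  15 is odd
  10 is even
  11 is odd
  26 is even
  29 is odd
  21 is odd
  28 is even
  20 is even
  13 is odd
Evens: [10, 26, 28, 20]
Count of evens = 4
Final answer: 4


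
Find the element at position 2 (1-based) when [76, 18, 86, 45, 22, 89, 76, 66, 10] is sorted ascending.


Sort ascending: [10, 18, 22, 45, 66, 76, 76, 86, 89]
The 2nd element (1-indexed) is at index 1.
Value = 18
Final answer: 18


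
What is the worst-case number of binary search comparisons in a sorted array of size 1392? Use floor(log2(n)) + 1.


Binary search halves the search space each step.
Maximum comparisons = floor(log2(1392)) + 1
log2(1392) = 10.4429
floor(log2(1392)) = 10, so 10 + 1 = 11
Final answer: 11


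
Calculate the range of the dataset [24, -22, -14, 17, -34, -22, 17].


Maximum value: 24
Minimum value: -34
Range = 24 - (-34) = 58
Final answer: 58


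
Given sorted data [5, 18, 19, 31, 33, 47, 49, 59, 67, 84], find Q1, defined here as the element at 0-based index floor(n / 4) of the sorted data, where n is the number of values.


The list has n = 10 elements.
Q1 index = floor(10 / 4) = floor(2.5) = 2
Counting from index 0 in the sorted data, the element at index 2 is 19.
Final answer: 19


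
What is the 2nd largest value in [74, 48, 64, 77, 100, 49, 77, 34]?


Sort descending: [100, 77, 77, 74, 64, 49, 48, 34]
The 2nd element (1-indexed) is at index 1.
Value = 77
Final answer: 77


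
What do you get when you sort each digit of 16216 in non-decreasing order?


The number 16216 has digits: 1, 6, 2, 1, 6
Sorted: 1, 1, 2, 6, 6
Joining the sorted digits gives the result.
Final answer: 11266


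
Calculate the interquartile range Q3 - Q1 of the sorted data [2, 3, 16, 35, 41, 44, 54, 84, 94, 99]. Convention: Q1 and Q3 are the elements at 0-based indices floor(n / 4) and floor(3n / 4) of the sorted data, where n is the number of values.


The data has n = 10 elements.
Q1 index = floor(10 / 4) = floor(2.5) = 2; Q3 index = floor(3 * 10 / 4) = floor(7.5) = 7
Q1 = element at index 2 = 16
Q3 = element at index 7 = 84
IQR = 84 - 16 = 68
Final answer: 68


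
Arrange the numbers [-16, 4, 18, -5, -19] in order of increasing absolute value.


Compute absolute values:
  |-16| = 16
  |4| = 4
  |18| = 18
  |-5| = 5
  |-19| = 19
Absolute values in increasing order: 4 < 5 < 16 < 18 < 19
Listing the original numbers in that order gives the answer.
Final answer: [4, -5, -16, 18, -19]


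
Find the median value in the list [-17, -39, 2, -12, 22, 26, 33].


First, sort the list: [-39, -17, -12, 2, 22, 26, 33]
The list has 7 elements (odd count).
The middle index is 3 (0-based), and the element there is 2.
Final answer: 2


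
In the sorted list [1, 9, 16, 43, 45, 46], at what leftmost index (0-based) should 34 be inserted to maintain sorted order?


List is sorted: [1, 9, 16, 43, 45, 46]
We need the leftmost position where 34 can be inserted, i.e. the first index whose element is >= 34 (or the end of the list if none is).
Binary search with low=0, high=6 (0-based indices):
  low=0, high=6, mid=3: a[3]=43 >= 34, so high = 3
  low=0, high=3, mid=1: a[1]=9 < 34, so low = 2
  low=2, high=3, mid=2: a[2]=16 < 34, so low = 3
Now low = high = 3, so the insertion index is 3.
Final answer: 3


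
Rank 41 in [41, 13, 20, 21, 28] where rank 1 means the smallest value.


Sort ascending: [13, 20, 21, 28, 41]
Find 41 in the sorted list.
41 is at position 5 (1-indexed).
Final answer: 5
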